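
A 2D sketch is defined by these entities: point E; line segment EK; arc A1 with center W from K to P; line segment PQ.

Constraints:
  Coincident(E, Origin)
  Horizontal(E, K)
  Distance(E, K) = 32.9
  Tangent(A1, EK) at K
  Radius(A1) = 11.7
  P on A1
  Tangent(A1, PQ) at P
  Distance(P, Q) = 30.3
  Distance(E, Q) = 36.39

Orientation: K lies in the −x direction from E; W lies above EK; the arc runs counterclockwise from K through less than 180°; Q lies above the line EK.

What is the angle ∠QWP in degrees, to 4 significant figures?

68.89°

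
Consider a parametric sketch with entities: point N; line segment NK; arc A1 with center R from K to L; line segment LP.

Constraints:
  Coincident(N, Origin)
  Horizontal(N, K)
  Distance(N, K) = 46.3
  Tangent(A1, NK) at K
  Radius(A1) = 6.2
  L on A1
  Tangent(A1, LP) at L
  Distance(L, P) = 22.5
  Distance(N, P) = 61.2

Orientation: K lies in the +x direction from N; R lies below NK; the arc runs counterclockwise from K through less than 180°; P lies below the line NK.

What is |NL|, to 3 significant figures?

42.4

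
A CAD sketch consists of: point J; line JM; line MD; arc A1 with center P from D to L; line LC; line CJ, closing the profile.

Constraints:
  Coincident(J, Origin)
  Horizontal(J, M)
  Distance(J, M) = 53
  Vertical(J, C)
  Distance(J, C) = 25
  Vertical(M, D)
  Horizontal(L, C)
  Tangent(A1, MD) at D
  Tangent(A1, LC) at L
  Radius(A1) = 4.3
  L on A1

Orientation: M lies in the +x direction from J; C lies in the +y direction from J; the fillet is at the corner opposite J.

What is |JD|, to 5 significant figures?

56.899

J is at the origin; J and M share the same y with |JM| = 53.0 and M on the +x side, so M = (53.000, 0.0000). J and C share the same x with |JC| = 25.0 and C on the +y side, so C = (0.0000, 25.000). The virtual corner opposite J is at (53.000, 25.000). The tangent condition forces PD to be normal to MD and tangency of A1 to LC means the radius PL is perpendicular to LC, with radius 4.3, so the center P sits 4.3 in from both sides at P = (48.700, 20.700). That places the tangent points at D = (53.000, 20.700) on MD and L = (48.700, 25.000) on LC. Then |JD| = |D − J| = 56.899.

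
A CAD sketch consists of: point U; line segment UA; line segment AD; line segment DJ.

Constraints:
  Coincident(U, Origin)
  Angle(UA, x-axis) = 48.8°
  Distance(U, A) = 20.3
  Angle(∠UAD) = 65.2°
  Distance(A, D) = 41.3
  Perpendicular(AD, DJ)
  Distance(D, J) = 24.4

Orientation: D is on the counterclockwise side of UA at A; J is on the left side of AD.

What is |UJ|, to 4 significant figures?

33.32

∠UAD = 65.2°, so AD runs at 48.8° + (180° − 65.2°) = 163.6° from the x-axis; with |AD| = 41.3, D = A + 41.3·(cos 163.6°, sin 163.6°) = (-26.25, 26.93). AD is perpendicular to DJ; with |DJ| = 24.4 on the left of AD, J = D + 24.4·(-0.2823, -0.9593) = (-33.14, 3.527). Then |UJ| = |J − U| = 33.32.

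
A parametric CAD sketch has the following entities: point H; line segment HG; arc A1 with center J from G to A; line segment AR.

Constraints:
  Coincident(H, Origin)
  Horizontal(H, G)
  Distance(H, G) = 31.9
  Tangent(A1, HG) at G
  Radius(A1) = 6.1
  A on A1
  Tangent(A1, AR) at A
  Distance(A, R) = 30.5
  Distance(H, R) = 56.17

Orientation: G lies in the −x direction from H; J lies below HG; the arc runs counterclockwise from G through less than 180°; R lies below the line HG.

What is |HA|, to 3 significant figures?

38.2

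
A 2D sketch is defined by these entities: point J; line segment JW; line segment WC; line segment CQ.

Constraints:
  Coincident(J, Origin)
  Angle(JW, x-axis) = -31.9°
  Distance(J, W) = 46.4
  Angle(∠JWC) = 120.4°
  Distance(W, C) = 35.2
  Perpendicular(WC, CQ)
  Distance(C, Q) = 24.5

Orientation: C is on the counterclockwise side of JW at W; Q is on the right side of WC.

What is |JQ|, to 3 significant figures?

87.2

J is at the origin; JW runs at -31.9° with length 46.4, so W = 46.4·(cos -31.9°, sin -31.9°) = (39.4, -24.5). ∠JWC = 120.4°, so WC runs at -31.9° + (180° − 120.4°) = 27.7° from the x-axis; with |WC| = 35.2, C = W + 35.2·(cos 27.7°, sin 27.7°) = (70.6, -8.16). WC is perpendicular to CQ; with |CQ| = 24.5 on the right of WC, Q = C + 24.5·(0.465, -0.885) = (81.9, -29.8). Then |JQ| = |Q − J| = 87.2.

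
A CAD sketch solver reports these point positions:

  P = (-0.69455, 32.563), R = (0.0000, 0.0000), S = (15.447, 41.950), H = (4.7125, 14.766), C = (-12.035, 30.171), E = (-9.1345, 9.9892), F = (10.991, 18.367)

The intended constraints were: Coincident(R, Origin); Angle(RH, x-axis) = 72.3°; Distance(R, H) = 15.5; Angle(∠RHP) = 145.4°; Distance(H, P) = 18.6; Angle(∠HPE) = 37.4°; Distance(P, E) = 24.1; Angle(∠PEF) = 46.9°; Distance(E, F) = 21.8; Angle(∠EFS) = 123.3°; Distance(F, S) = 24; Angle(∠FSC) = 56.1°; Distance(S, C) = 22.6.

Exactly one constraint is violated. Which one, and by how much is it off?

Distance(S, C) = 22.6 — off by 7.30.

R = (0.00, 0.00) ✓; RH at 72.30° ✓; |RH| = 15.50 ✓; ∠RHP = 145.4° ✓; |HP| = 18.60 ✓; ∠HPE = 37.40° ✓; |PE| = 24.10 ✓; ∠PEF = 46.90° ✓; |EF| = 21.80 ✓; ∠EFS = 123.3° ✓; |FS| = 24.00 ✓; ∠FSC = 56.10° ✓; |SC| = 29.90 ✗.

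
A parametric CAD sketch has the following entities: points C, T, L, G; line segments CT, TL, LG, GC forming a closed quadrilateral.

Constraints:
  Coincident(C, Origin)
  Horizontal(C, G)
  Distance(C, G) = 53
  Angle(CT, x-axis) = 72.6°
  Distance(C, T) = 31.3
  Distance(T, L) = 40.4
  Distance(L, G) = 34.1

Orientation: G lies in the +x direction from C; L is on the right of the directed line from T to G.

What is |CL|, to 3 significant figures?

22.1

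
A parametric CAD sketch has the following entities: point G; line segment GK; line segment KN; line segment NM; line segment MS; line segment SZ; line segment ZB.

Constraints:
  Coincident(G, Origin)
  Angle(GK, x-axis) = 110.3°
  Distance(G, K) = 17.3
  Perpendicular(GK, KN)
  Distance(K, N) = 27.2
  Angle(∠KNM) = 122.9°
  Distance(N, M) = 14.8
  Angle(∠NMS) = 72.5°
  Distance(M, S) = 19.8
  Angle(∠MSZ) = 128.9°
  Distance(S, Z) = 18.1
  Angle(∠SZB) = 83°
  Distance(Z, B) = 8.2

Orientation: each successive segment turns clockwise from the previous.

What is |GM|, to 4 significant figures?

35.57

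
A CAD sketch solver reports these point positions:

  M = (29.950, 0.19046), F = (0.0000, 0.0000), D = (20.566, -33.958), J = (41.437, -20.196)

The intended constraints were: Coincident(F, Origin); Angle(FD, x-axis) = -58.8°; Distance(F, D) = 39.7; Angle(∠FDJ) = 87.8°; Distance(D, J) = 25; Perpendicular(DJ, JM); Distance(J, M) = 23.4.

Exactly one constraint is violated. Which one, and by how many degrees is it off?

Perpendicular(DJ, JM) — off by 4.00°.

F = (0.00, 0.00) ✓; FD at -58.80° ✓; |FD| = 39.70 ✓; ∠FDJ = 87.80° ✓; |DJ| = 25.00 ✓; ∠(DJ, JM) = 86.00° ✗; |JM| = 23.40 ✓.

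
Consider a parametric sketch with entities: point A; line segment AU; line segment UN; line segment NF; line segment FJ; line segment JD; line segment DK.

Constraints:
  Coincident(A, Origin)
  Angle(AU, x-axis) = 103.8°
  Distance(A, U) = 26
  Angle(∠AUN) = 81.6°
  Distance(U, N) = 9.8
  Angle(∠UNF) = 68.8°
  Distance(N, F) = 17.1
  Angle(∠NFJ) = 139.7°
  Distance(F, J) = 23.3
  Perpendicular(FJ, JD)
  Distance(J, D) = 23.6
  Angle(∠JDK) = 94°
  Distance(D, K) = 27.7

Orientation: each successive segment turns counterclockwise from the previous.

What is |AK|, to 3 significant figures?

35.3

The perpendicularity gives JD at right angles to FJ, so JD runs at 83.7°; with |JD| = 23.6, D = (22.2, 30.0). ∠JDK = 94.0° gives DK at 170° from the x-axis; with |DK| = 27.7, K = (-5.03, 35.0). Then |AK| = |K − A| = 35.3.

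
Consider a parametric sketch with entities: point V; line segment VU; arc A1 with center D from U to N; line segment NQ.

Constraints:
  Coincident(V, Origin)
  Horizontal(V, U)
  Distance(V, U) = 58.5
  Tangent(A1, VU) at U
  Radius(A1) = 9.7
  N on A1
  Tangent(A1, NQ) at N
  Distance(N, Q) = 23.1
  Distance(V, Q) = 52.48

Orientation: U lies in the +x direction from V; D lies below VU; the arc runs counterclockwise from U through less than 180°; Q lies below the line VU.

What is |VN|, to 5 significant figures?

49.645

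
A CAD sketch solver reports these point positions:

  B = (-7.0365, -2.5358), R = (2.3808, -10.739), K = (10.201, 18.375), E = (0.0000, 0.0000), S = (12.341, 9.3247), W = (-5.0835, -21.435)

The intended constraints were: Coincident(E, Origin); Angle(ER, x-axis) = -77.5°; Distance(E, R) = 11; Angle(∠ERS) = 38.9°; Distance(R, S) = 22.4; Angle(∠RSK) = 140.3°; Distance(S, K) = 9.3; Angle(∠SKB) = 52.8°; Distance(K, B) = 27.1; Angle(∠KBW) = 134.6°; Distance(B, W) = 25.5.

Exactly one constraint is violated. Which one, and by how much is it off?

Distance(B, W) = 25.5 — off by 6.50.

E = (0.00, 0.00) ✓; ER at -77.50° ✓; |ER| = 11.00 ✓; ∠ERS = 38.90° ✓; |RS| = 22.40 ✓; ∠RSK = 140.3° ✓; |SK| = 9.300 ✓; ∠SKB = 52.80° ✓; |KB| = 27.10 ✓; ∠KBW = 134.6° ✓; |BW| = 19.00 ✗.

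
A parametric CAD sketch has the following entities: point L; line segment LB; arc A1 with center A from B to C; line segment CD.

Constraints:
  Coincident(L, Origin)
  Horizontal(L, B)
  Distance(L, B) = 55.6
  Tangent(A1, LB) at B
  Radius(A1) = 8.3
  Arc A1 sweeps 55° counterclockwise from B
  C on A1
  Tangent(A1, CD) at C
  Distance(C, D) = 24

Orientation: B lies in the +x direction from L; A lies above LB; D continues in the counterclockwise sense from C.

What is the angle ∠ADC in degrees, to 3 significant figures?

19.1°

L is at the origin; L and B share the same y with |LB| = 55.6 and B on the +x side, so B = (55.6, 0.00). The tangent condition forces AB to be normal to LB, so A = B + (0, 8.3) = (55.6, 8.30). On A1, B sits at bearing -90° from A; a 55° counterclockwise sweep puts C at bearing -35°, so C = A + 8.3·(cos -35°, sin -35°) = (62.4, 3.54). Tangency of A1 to CD means the radius AC is perpendicular to CD, so CD runs along (−sin -35°, cos -35°); with |CD| = 24.0, D = (76.2, 23.2). Then cos ∠ADC = DA·DC / (|DA||DC|), giving 19.1°.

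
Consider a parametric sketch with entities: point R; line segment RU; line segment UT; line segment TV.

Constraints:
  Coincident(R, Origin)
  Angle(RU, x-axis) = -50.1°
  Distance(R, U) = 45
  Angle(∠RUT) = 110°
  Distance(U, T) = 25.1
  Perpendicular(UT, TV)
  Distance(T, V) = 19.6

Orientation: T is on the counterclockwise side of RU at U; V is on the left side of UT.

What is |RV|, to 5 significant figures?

46.413

R is at the origin; RU runs at -50.1° with length 45.0, so U = 45.0·(cos -50.1°, sin -50.1°) = (28.865, -34.522). ∠RUT = 110.0°, so UT runs at -50.1° + (180° − 110.0°) = 19.900° from the x-axis; with |UT| = 25.1, T = U + 25.1·(cos 19.900°, sin 19.900°) = (52.466, -25.979). UT ⟂ TV; with |TV| = 19.6 on the left of UT, V = T + 19.6·(-0.34038, 0.94029) = (45.795, -7.5493). Then |RV| = |V − R| = 46.413.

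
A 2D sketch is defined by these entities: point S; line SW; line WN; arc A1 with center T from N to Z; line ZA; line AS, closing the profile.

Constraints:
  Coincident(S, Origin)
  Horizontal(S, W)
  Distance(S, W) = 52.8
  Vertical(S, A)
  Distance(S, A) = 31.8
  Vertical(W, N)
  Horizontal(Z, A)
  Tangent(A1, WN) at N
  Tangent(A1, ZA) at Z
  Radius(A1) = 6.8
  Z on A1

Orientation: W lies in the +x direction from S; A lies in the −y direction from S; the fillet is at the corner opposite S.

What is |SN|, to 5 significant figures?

58.420

The virtual corner opposite S is at (52.800, -31.800). Since A1 is tangent to WN there, TN ⟂ WN and since A1 is tangent to ZA there, TZ ⟂ ZA, with radius 6.8, so the center T sits 6.8 in from both sides at T = (46.000, -25.000). That places the tangent points at N = (52.800, -25.000) on WN and Z = (46.000, -31.800) on ZA. Then |SN| = |N − S| = 58.420.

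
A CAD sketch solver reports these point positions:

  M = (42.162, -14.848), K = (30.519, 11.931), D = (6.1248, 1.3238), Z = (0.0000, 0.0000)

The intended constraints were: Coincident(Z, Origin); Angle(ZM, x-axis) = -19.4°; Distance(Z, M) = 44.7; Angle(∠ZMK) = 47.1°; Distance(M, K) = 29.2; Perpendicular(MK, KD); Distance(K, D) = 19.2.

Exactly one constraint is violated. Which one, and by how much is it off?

Distance(K, D) = 19.2 — off by 7.40.

Z = (0.00, 0.00) ✓; ZM at -19.40° ✓; |ZM| = 44.70 ✓; ∠ZMK = 47.10° ✓; |MK| = 29.20 ✓; ∠(MK, KD) = 90.00° ✓; |KD| = 26.60 ✗.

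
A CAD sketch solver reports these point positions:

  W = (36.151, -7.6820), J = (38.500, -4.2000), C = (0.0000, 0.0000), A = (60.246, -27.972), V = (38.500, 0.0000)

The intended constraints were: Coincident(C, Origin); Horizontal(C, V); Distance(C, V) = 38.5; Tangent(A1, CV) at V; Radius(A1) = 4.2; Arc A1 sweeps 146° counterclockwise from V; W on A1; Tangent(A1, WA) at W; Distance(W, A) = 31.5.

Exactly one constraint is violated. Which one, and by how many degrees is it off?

Tangent(A1, WA) at W — off by 6.10°.

C = (0.00, 0.00) ✓; C.y = 0.00, V.y = 0.00 ✓; |CV| = 38.50 ✓; ∠(JV, VC) = 90.00° ✓; |JV| = 4.200 ✓; bearing(J→W) − bearing(J→V) = 146.0° ✓; |JW| = 4.200 ✓; ∠(JW, WA) = 96.10° ✗; |WA| = 31.50 ✓.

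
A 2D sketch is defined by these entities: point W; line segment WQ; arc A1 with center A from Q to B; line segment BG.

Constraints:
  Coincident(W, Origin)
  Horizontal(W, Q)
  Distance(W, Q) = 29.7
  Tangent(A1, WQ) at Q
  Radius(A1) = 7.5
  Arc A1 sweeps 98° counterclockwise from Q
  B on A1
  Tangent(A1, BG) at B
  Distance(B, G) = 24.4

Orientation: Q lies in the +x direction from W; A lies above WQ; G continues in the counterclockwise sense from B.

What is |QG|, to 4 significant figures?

32.95

On A1, Q sits at bearing -90° from A; a 98° counterclockwise sweep puts B at bearing 8°, so B = A + 7.5·(cos 8°, sin 8°) = (37.13, 8.544). The tangent condition forces AB to be normal to BG, so BG runs along (−sin 8°, cos 8°); with |BG| = 24.4, G = (33.73, 32.71). Then |QG| = |G − Q| = 32.95.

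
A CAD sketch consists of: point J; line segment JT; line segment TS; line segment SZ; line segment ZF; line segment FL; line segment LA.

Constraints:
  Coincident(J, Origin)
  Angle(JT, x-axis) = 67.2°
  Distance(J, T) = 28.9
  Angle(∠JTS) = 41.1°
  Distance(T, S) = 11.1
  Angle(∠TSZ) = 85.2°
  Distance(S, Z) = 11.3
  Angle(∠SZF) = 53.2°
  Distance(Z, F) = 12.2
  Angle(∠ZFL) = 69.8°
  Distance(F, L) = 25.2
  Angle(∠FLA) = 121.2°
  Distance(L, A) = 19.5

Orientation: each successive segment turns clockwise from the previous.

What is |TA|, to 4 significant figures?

40.04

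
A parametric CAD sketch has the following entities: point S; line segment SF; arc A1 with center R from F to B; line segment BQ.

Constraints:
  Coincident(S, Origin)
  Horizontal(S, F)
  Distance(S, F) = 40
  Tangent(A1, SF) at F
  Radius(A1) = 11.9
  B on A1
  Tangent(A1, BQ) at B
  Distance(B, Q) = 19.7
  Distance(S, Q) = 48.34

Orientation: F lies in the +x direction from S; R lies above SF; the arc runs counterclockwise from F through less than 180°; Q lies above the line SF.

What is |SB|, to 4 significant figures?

52.44

Checks: |RB| = 11.90 ✓; ∠(RB, BQ) = 90.00° ✓; |BQ| = 19.70 ✓; |SQ| = 48.34 ✓.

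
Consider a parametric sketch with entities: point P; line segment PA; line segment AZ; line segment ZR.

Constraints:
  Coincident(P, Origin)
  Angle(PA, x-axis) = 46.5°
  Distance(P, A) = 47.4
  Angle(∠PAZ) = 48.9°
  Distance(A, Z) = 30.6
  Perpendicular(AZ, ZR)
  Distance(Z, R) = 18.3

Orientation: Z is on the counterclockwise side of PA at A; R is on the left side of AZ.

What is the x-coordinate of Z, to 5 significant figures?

2.0548

P is at the origin; PA runs at 46.5° with length 47.4, so A = 47.4·(cos 46.5°, sin 46.5°) = (32.628, 34.383). ∠PAZ = 48.9°, so AZ runs at 46.5° + (180° − 48.9°) = 177.60° from the x-axis; with |AZ| = 30.6, Z = A + 30.6·(cos 177.60°, sin 177.60°) = (2.0548, 35.664). So Z.x = 2.0548.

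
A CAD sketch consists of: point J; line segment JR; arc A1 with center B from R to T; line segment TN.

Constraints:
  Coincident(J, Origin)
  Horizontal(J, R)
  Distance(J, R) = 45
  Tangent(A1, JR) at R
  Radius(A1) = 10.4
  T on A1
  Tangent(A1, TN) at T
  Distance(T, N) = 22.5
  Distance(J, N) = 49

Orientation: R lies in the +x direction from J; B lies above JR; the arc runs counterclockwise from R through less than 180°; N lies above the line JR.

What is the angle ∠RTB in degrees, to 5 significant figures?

21.737°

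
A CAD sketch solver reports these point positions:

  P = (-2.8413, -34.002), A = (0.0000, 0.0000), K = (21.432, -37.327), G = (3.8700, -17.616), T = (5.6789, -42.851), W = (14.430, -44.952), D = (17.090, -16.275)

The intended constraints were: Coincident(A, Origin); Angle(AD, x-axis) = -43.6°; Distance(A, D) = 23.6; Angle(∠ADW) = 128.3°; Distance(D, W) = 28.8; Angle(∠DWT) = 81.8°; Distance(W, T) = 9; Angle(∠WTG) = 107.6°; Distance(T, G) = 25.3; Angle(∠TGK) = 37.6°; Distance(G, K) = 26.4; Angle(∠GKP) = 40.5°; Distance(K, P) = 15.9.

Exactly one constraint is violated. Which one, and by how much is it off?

Distance(K, P) = 15.9 — off by 8.60.

A = (0.00, 0.00) ✓; AD at -43.60° ✓; |AD| = 23.60 ✓; ∠ADW = 128.3° ✓; |DW| = 28.80 ✓; ∠DWT = 81.80° ✓; |WT| = 9.000 ✓; ∠WTG = 107.6° ✓; |TG| = 25.30 ✓; ∠TGK = 37.60° ✓; |GK| = 26.40 ✓; ∠GKP = 40.50° ✓; |KP| = 24.50 ✗.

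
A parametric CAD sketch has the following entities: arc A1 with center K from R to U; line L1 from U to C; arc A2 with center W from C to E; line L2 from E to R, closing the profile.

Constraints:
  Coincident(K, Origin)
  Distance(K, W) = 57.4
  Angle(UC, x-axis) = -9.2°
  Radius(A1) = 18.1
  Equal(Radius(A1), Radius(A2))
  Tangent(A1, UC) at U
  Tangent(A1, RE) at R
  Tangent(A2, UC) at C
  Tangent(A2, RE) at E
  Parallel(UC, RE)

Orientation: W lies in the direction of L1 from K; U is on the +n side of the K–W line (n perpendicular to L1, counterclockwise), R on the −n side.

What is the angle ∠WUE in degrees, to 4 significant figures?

14.74°

Tangency of A1 to both parallel lines with radius 18.1 puts U and R at K ± 18.1·n: U = (2.894, 17.87), R = (-2.894, -17.87). Equal radii place C and E the same way about W: C = W + 18.1·n = (59.56, 8.690), E = W − 18.1·n = (53.77, -27.04). Then cos ∠WUE = UW·UE / (|UW||UE|), giving 14.74°.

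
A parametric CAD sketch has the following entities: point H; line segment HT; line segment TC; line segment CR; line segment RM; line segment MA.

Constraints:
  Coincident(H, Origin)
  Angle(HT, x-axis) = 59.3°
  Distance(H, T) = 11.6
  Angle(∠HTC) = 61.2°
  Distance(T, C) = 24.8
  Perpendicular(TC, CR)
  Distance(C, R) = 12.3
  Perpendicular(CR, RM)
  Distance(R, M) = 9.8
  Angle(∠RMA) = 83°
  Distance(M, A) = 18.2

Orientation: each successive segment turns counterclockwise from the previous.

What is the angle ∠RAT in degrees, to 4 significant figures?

94.26°

H is at the origin; HT runs at 59.3° with length 11.6, so T = (5.922, 9.974). ∠HTC = 61.2° gives TC at 178.1° from the x-axis; with |TC| = 24.8, C = (-18.86, 10.80). TC ⟂ CR, so CR runs at -91.90°; with |CR| = 12.3, R = (-19.27, -1.497). CR is perpendicular to RM, so RM runs at -1.900°; with |RM| = 9.8, M = (-9.477, -1.822). ∠RMA = 83.0° gives MA at 95.10° from the x-axis; with |MA| = 18.2, A = (-11.10, 16.31). Then cos ∠RAT = AR·AT / (|AR||AT|), giving 94.26°.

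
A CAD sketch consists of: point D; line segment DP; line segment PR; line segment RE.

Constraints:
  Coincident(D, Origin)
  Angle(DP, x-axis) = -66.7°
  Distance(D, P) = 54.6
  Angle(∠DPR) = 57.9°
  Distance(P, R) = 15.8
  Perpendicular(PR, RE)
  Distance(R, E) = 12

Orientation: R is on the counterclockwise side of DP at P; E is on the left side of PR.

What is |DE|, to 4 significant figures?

36.71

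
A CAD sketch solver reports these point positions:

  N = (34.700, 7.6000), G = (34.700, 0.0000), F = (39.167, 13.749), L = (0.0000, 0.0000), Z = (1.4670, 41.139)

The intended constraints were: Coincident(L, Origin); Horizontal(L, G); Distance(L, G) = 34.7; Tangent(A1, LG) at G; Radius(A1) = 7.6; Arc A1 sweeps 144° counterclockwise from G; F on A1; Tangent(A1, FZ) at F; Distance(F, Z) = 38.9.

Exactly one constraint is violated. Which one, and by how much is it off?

Distance(F, Z) = 38.9 — off by 7.70.

L = (0.00, 0.00) ✓; L.y = 0.00, G.y = 0.00 ✓; |LG| = 34.70 ✓; ∠(NG, GL) = 90.00° ✓; |NG| = 7.600 ✓; bearing(N→F) − bearing(N→G) = 144.0° ✓; |NF| = 7.600 ✓; ∠(NF, FZ) = 90.00° ✓; |FZ| = 46.60 ✗.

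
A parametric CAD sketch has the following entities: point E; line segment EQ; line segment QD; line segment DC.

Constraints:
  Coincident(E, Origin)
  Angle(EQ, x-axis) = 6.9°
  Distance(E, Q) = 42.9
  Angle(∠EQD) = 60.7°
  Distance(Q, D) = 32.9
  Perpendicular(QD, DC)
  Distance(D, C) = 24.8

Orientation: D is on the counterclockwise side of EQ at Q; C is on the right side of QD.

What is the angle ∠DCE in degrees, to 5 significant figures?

10.834°

∠EQD = 60.7°, so QD runs at 6.9° + (180° − 60.7°) = 126.20° from the x-axis; with |QD| = 32.9, D = Q + 32.9·(cos 126.20°, sin 126.20°) = (23.158, 31.703). QD is perpendicular to DC; with |DC| = 24.8 on the right of QD, C = D + 24.8·(0.80696, 0.59061) = (43.171, 46.350). Then cos ∠DCE = CD·CE / (|CD||CE|), giving 10.834°.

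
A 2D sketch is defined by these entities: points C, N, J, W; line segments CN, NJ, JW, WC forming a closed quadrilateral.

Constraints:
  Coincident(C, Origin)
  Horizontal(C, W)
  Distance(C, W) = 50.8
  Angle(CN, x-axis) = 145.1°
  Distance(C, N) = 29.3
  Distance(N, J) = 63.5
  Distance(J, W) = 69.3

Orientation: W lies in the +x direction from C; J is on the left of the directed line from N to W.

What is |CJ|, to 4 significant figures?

65.46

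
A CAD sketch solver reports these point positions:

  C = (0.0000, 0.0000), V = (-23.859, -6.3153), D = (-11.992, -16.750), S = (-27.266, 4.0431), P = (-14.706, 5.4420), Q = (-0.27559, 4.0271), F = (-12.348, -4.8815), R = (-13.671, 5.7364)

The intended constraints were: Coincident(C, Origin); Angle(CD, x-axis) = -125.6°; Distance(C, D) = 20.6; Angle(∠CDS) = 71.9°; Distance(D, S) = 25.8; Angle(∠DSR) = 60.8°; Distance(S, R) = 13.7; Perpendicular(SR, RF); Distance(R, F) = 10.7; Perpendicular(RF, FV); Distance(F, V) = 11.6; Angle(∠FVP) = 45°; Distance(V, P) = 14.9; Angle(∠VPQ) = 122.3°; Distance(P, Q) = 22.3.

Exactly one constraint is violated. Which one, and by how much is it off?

Distance(P, Q) = 22.3 — off by 7.80.

C = (0.00, 0.00) ✓; CD at -125.6° ✓; |CD| = 20.60 ✓; ∠CDS = 71.90° ✓; |DS| = 25.80 ✓; ∠DSR = 60.80° ✓; |SR| = 13.70 ✓; ∠(SR, RF) = 90.00° ✓; |RF| = 10.70 ✓; ∠(RF, FV) = 90.00° ✓; |FV| = 11.60 ✓; ∠FVP = 45.00° ✓; |VP| = 14.90 ✓; ∠VPQ = 122.3° ✓; |PQ| = 14.50 ✗.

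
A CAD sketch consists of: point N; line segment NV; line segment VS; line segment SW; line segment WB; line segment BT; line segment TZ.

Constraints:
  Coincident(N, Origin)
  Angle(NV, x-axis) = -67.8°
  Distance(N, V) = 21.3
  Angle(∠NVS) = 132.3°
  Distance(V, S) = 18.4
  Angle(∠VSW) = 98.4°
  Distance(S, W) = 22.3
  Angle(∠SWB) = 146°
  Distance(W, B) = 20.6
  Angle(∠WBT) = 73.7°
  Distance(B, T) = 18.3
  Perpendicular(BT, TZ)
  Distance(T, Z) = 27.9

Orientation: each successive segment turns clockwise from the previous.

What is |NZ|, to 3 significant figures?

33.1

N is at the origin; NV runs at -67.8° with length 21.3, so V = (8.05, -19.7). ∠NVS = 132.3° gives VS at -115° from the x-axis; with |VS| = 18.4, S = (0.127, -36.3). ∠VSW = 98.4° gives SW at 163° from the x-axis; with |SW| = 22.3, W = (-21.2, -29.8). ∠SWB = 146.0° gives WB at 129° from the x-axis; with |WB| = 20.6, B = (-34.1, -13.7). ∠WBT = 73.7° gives BT at 22.6° from the x-axis; with |BT| = 18.3, T = (-17.2, -6.71). The perpendicularity gives TZ at right angles to BT, so TZ runs at -67.4°; with |TZ| = 27.9, Z = (-6.51, -32.5). Then |NZ| = |Z − N| = 33.1.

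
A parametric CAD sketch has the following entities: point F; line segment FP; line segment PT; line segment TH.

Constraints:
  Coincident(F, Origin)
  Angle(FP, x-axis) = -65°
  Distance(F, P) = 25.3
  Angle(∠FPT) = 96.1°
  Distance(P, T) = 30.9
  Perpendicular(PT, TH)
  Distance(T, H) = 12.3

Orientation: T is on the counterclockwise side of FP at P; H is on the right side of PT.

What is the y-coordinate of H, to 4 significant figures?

-24.56

F is at the origin; FP runs at -65.0° with length 25.3, so P = 25.3·(cos -65.0°, sin -65.0°) = (10.69, -22.93). ∠FPT = 96.1°, so PT runs at -65.0° + (180° − 96.1°) = 18.90° from the x-axis; with |PT| = 30.9, T = P + 30.9·(cos 18.90°, sin 18.90°) = (39.93, -12.92). The perpendicularity gives TH at right angles to PT; with |TH| = 12.3 on the right of PT, H = T + 12.3·(0.3239, -0.9461) = (43.91, -24.56). So H.y = -24.56.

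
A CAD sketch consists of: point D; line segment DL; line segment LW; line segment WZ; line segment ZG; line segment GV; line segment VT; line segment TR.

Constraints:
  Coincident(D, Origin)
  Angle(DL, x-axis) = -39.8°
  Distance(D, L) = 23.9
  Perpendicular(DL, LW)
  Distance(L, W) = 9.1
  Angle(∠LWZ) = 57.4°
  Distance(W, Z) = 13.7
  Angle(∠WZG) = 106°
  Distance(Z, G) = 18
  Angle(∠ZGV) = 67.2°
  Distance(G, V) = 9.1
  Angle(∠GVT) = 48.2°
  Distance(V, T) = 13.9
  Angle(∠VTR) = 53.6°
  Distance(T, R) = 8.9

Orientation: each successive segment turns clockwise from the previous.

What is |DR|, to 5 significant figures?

21.525

∠GVT = 48.2° gives VT at 149.00° from the x-axis; with |VT| = 13.9, T = (13.178, -1.0500). ∠VTR = 53.6° gives TR at 22.600° from the x-axis; with |TR| = 8.9, R = (21.394, 2.3702). Then |DR| = |R − D| = 21.525.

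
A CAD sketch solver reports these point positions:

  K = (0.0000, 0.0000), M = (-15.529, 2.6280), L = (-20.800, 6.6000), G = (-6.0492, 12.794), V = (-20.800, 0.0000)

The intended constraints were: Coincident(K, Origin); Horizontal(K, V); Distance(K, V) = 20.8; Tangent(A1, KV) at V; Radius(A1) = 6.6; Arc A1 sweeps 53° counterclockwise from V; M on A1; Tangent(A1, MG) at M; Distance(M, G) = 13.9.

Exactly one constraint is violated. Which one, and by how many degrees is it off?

Tangent(A1, MG) at M — off by 6.00°.

K = (0.00, 0.00) ✓; K.y = 0.00, V.y = 0.00 ✓; |KV| = 20.80 ✓; ∠(LV, VK) = 90.00° ✓; |LV| = 6.600 ✓; bearing(L→M) − bearing(L→V) = 53.00° ✓; |LM| = 6.600 ✓; ∠(LM, MG) = 96.00° ✗; |MG| = 13.90 ✓.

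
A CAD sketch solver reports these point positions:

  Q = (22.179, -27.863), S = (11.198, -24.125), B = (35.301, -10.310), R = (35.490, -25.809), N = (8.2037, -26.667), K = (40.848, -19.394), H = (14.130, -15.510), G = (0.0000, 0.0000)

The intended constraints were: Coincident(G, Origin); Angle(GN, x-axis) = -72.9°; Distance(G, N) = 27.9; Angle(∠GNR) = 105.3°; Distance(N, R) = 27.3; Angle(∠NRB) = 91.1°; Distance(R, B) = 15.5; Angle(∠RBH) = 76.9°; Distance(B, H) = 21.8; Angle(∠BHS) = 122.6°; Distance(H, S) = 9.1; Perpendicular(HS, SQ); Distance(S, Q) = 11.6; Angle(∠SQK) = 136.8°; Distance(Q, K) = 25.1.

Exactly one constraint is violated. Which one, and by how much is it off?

Distance(Q, K) = 25.1 — off by 4.60.

G = (0.00, 0.00) ✓; GN at -72.90° ✓; |GN| = 27.90 ✓; ∠GNR = 105.3° ✓; |NR| = 27.30 ✓; ∠NRB = 91.10° ✓; |RB| = 15.50 ✓; ∠RBH = 76.90° ✓; |BH| = 21.80 ✓; ∠BHS = 122.6° ✓; |HS| = 9.100 ✓; ∠(HS, SQ) = 90.00° ✓; |SQ| = 11.60 ✓; ∠SQK = 136.8° ✓; |QK| = 20.50 ✗.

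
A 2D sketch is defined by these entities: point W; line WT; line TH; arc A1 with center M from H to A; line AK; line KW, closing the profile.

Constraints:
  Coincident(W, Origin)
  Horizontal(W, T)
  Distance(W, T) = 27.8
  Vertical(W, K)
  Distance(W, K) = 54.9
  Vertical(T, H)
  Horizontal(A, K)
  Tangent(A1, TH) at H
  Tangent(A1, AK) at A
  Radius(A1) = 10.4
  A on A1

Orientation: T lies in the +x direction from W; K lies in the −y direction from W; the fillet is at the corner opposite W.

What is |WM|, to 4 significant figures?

47.78

WK is vertical with |WK| = 54.9 and K on the −y side, so K = (0.000, -54.90). The virtual corner opposite W is at (27.80, -54.90). Since A1 is tangent to TH there, MH ⟂ TH and since A1 is tangent to AK there, MA ⟂ AK, with radius 10.4, so the center M sits 10.4 in from both sides at M = (17.40, -44.50). Then |WM| = |M − W| = 47.78.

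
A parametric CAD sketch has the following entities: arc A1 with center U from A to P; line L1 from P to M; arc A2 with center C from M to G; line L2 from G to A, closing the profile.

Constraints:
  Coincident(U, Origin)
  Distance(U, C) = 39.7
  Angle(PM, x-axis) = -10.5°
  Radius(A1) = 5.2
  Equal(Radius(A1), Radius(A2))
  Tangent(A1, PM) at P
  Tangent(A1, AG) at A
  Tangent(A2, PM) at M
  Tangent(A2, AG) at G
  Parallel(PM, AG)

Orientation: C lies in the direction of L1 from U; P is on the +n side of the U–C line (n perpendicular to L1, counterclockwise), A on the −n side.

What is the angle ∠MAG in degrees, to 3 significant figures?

14.7°

The slot axis is L1's direction at -10.5°, so u = (cos -10.5°, sin -10.5°) = (0.983, -0.182) and n = (−sin -10.5°, cos -10.5°) = (0.182, 0.983). U is at the origin and C lies 39.7 along u from U, so C = 39.7·u = (39.0, -7.23). Tangency of A1 to both parallel lines with radius 5.2 puts P and A at U ± 5.2·n: P = (0.948, 5.11), A = (-0.948, -5.11). Equal radii place M and G the same way about C: M = C + 5.2·n = (40.0, -2.12), G = C − 5.2·n = (38.1, -12.3). Then cos ∠MAG = AM·AG / (|AM||AG|), giving 14.7°.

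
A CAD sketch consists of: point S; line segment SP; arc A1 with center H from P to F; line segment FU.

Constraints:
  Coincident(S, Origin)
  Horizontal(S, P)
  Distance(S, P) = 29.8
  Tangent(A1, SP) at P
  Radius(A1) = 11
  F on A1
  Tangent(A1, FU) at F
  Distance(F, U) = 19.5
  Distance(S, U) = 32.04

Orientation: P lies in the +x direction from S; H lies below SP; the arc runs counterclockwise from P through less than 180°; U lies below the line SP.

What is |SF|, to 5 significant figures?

20.997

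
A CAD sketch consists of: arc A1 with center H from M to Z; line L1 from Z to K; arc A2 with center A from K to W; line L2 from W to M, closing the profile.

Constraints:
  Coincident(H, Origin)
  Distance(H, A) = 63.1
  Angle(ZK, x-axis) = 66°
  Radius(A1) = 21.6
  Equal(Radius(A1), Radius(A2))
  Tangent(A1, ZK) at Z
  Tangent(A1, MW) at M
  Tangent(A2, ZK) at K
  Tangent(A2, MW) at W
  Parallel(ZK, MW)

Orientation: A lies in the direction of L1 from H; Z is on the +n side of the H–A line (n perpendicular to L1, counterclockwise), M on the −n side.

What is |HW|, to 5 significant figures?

66.695

The slot axis is L1's direction at 66.0°, so u = (cos 66.0°, sin 66.0°) = (0.40674, 0.91355) and n = (−sin 66.0°, cos 66.0°) = (-0.91355, 0.40674). H is at the origin and A lies 63.1 along u from H, so A = 63.1·u = (25.665, 57.645). Tangency of A1 to both parallel lines with radius 21.6 puts Z and M at H ± 21.6·n: Z = (-19.733, 8.7855), M = (19.733, -8.7855). Equal radii place K and W the same way about A: K = A + 21.6·n = (5.9325, 66.430), W = A − 21.6·n = (45.398, 48.859). Then |HW| = |W − H| = 66.695.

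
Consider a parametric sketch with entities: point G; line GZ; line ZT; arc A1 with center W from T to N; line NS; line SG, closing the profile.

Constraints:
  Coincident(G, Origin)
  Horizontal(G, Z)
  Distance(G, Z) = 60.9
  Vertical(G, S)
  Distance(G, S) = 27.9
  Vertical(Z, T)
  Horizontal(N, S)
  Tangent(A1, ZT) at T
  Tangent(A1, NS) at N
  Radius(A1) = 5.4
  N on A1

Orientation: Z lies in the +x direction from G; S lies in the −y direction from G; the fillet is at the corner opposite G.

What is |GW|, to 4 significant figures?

59.89

G is at the origin; GZ is horizontal with |GZ| = 60.9 and Z on the +x side, so Z = (60.90, 0.000). G and S share the same x with |GS| = 27.9 and S on the −y side, so S = (0.000, -27.90). The virtual corner opposite G is at (60.90, -27.90). The tangent condition forces WT to be normal to ZT and A1 meets NS tangentially, so WN is at right angles to NS, with radius 5.4, so the center W sits 5.4 in from both sides at W = (55.50, -22.50). Then |GW| = |W − G| = 59.89.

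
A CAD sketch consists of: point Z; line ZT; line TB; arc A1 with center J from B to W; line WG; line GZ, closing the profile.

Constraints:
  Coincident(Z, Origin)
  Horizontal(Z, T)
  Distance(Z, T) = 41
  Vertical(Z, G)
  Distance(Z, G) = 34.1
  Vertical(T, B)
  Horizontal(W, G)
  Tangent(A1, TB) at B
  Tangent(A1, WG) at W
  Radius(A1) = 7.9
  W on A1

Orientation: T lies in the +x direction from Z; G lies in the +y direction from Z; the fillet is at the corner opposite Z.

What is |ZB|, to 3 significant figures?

48.7

Z is at the origin; ZT is horizontal with |ZT| = 41.0 and T on the +x side, so T = (41.0, 0.00). ZG is vertical with |ZG| = 34.1 and G on the +y side, so G = (0.00, 34.1). The virtual corner opposite Z is at (41.0, 34.1). A1 meets TB tangentially, so JB is at right angles to TB and the tangent condition forces JW to be normal to WG, with radius 7.9, so the center J sits 7.9 in from both sides at J = (33.1, 26.2). That places the tangent points at B = (41.0, 26.2) on TB and W = (33.1, 34.1) on WG. Then |ZB| = |B − Z| = 48.7.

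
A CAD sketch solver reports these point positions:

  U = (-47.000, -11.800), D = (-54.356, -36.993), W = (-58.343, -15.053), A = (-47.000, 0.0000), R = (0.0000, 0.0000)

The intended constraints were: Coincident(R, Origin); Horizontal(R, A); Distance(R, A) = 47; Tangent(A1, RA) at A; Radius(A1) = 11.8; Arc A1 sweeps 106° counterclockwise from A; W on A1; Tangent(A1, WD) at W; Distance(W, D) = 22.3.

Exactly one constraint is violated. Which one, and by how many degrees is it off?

Tangent(A1, WD) at W — off by 5.70°.

R = (0.00, 0.00) ✓; R.y = 0.00, A.y = 0.00 ✓; |RA| = 47.00 ✓; ∠(UA, AR) = 90.00° ✓; |UA| = 11.80 ✓; bearing(U→W) − bearing(U→A) = 106.0° ✓; |UW| = 11.80 ✓; ∠(UW, WD) = 95.70° ✗; |WD| = 22.30 ✓.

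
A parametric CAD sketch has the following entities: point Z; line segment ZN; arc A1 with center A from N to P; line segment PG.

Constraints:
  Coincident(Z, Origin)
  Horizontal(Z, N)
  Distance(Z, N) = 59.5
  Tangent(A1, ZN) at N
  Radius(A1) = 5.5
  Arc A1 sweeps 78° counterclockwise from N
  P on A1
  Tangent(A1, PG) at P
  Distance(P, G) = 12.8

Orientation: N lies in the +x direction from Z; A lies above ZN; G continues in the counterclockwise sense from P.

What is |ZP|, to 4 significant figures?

65.03

Z is at the origin; Z and N share the same y with |ZN| = 59.5 and N on the +x side, so N = (59.50, 0.000). Since A1 is tangent to ZN there, AN ⟂ ZN, so A = N + (0, 5.5) = (59.50, 5.500). On A1, N sits at bearing -90° from A; a 78° counterclockwise sweep puts P at bearing -12°, so P = A + 5.5·(cos -12°, sin -12°) = (64.88, 4.356). Then |ZP| = |P − Z| = 65.03.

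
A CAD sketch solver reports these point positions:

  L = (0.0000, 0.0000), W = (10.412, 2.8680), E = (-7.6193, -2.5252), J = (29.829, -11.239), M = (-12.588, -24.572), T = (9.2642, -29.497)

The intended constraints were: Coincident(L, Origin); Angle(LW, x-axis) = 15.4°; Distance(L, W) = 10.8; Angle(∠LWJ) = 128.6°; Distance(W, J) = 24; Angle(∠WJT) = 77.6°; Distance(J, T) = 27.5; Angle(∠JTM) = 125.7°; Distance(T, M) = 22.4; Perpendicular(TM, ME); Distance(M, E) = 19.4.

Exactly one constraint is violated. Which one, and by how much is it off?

Distance(M, E) = 19.4 — off by 3.20.

L = (0.00, 0.00) ✓; LW at 15.40° ✓; |LW| = 10.80 ✓; ∠LWJ = 128.6° ✓; |WJ| = 24.00 ✓; ∠WJT = 77.60° ✓; |JT| = 27.50 ✓; ∠JTM = 125.7° ✓; |TM| = 22.40 ✓; ∠(TM, ME) = 90.00° ✓; |ME| = 22.60 ✗.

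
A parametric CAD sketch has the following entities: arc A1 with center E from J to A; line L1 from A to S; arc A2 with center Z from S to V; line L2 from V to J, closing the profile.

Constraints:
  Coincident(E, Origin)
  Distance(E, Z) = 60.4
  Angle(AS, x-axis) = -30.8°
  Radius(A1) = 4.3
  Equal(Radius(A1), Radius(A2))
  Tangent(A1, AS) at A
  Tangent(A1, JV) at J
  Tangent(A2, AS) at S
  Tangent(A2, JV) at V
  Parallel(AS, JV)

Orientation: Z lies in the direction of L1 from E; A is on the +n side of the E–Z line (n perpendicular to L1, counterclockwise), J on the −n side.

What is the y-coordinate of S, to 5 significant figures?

-27.234

The slot axis is L1's direction at -30.8°, so u = (cos -30.8°, sin -30.8°) = (0.85896, -0.51204) and n = (−sin -30.8°, cos -30.8°) = (0.51204, 0.85896). E is at the origin and Z lies 60.4 along u from E, so Z = 60.4·u = (51.881, -30.927). Tangency of A1 to both parallel lines with radius 4.3 puts A and J at E ± 4.3·n: A = (2.2018, 3.6935), J = (-2.2018, -3.6935). Equal radii place S and V the same way about Z: S = Z + 4.3·n = (54.083, -27.234), V = Z − 4.3·n = (49.679, -34.621). So S.y = -27.234.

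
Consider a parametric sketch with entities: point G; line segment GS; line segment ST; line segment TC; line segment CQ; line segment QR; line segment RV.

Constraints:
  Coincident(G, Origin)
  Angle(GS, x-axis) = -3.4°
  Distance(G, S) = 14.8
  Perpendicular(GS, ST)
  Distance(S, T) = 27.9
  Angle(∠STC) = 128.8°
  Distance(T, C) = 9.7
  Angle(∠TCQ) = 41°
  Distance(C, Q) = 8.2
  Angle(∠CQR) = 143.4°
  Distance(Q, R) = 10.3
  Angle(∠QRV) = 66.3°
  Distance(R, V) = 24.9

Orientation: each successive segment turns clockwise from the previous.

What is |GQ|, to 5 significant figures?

27.327

G is at the origin; GS runs at -3.4° with length 14.8, so S = (14.774, -0.87773). GS is perpendicular to ST, so ST runs at -93.400°; with |ST| = 27.9, T = (13.119, -28.729). ∠STC = 128.8° gives TC at -144.60° from the x-axis; with |TC| = 9.7, C = (5.2126, -34.348). ∠TCQ = 41.0° gives CQ at 76.400° from the x-axis; with |CQ| = 8.2, Q = (7.1407, -26.378). Then |GQ| = |Q − G| = 27.327.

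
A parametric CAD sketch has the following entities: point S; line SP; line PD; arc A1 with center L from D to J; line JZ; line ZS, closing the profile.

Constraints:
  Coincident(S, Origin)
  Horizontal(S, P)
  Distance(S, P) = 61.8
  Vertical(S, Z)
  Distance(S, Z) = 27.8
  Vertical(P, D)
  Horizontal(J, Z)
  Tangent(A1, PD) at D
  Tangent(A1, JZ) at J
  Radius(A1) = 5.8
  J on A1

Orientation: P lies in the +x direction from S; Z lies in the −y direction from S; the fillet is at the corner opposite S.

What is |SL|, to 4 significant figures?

60.17

S is at the origin; S and P share the same y with |SP| = 61.8 and P on the +x side, so P = (61.80, 0.000). S and Z share the same x with |SZ| = 27.8 and Z on the −y side, so Z = (0.000, -27.80). The virtual corner opposite S is at (61.80, -27.80). A1 meets PD tangentially, so LD is at right angles to PD and A1 meets JZ tangentially, so LJ is at right angles to JZ, with radius 5.8, so the center L sits 5.8 in from both sides at L = (56.00, -22.00). Then |SL| = |L − S| = 60.17.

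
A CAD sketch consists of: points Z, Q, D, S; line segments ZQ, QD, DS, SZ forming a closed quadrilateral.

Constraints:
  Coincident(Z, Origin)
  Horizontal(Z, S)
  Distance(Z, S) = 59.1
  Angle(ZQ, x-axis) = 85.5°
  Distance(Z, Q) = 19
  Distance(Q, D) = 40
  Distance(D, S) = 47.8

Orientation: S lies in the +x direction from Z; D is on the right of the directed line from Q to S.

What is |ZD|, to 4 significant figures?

24.01

Z is at the origin; Z and S share the same y with |ZS| = 59.1 and S in +x, so S = (59.1, 0). ZQ runs at 85.5° with |ZQ| = 19.0, so Q = (1.491, 18.94). D is determined by |QD| = 40.0 and |DS| = 47.8 together: it lies at the intersection of circle(Q, 40.0) and circle(S, 47.8). With |QS| = 60.64, the foot of the radical line on QS is 24.68 from Q and the perpendicular offset is √(40.0² − 24.68²) = 31.48. Taking the right-of-QS solution: D = (15.10, -18.67).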